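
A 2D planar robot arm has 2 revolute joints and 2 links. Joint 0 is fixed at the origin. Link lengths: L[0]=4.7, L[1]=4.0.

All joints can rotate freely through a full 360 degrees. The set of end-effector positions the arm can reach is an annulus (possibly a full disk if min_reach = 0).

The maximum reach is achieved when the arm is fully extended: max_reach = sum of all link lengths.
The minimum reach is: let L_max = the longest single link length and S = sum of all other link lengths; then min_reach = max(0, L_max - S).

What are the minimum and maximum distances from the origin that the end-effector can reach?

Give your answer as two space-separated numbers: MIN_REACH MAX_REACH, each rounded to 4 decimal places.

Link lengths: [4.7, 4.0]
max_reach = 4.7 + 4 = 8.7
L_max = max([4.7, 4.0]) = 4.7
S (sum of others) = 8.7 - 4.7 = 4
min_reach = max(0, 4.7 - 4) = max(0, 0.7) = 0.7

Answer: 0.7000 8.7000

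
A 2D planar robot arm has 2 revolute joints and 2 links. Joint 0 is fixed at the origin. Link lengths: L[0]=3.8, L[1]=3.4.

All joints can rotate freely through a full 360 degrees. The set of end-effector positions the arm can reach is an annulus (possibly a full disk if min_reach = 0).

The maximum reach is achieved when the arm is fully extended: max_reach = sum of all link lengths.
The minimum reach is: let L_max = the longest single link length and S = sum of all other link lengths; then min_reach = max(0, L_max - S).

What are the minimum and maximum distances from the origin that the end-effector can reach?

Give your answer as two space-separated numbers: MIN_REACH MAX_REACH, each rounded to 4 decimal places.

Answer: 0.4000 7.2000

Derivation:
Link lengths: [3.8, 3.4]
max_reach = 3.8 + 3.4 = 7.2
L_max = max([3.8, 3.4]) = 3.8
S (sum of others) = 7.2 - 3.8 = 3.4
min_reach = max(0, 3.8 - 3.4) = max(0, 0.4) = 0.4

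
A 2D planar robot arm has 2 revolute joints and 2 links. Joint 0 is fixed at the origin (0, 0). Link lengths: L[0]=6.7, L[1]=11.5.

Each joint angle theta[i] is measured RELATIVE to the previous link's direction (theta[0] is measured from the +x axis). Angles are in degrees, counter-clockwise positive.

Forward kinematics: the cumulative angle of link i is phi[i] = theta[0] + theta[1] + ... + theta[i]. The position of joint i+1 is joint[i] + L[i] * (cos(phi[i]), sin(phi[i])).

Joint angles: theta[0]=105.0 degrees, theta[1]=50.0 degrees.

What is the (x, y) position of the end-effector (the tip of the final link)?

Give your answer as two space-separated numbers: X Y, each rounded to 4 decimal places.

Answer: -12.1566 11.3318

Derivation:
joint[0] = (0.0000, 0.0000)  (base)
link 0: phi[0] = 105 = 105 deg
  cos(105 deg) = -0.2588, sin(105 deg) = 0.9659
  joint[1] = (0.0000, 0.0000) + 6.7 * (-0.2588, 0.9659) = (0.0000 + -1.7341, 0.0000 + 6.4717) = (-1.7341, 6.4717)
link 1: phi[1] = 105 + 50 = 155 deg
  cos(155 deg) = -0.9063, sin(155 deg) = 0.4226
  joint[2] = (-1.7341, 6.4717) + 11.5 * (-0.9063, 0.4226) = (-1.7341 + -10.4225, 6.4717 + 4.8601) = (-12.1566, 11.3318)
End effector: (-12.1566, 11.3318)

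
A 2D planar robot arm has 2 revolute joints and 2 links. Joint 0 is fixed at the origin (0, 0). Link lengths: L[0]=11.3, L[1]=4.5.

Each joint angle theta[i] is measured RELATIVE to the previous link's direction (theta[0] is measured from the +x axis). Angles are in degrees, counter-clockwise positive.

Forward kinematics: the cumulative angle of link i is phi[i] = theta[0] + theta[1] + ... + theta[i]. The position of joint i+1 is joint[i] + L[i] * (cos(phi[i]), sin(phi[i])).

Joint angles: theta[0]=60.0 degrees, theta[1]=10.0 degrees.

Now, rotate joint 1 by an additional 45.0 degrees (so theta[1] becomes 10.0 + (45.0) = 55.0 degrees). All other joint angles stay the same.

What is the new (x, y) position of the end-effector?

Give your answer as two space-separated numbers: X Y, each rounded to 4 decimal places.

Answer: 3.7482 13.8645

Derivation:
joint[0] = (0.0000, 0.0000)  (base)
link 0: phi[0] = 60 = 60 deg
  cos(60 deg) = 0.5000, sin(60 deg) = 0.8660
  joint[1] = (0.0000, 0.0000) + 11.3 * (0.5000, 0.8660) = (0.0000 + 5.6500, 0.0000 + 9.7861) = (5.6500, 9.7861)
link 1: phi[1] = 60 + 55 = 115 deg
  cos(115 deg) = -0.4226, sin(115 deg) = 0.9063
  joint[2] = (5.6500, 9.7861) + 4.5 * (-0.4226, 0.9063) = (5.6500 + -1.9018, 9.7861 + 4.0784) = (3.7482, 13.8645)
End effector: (3.7482, 13.8645)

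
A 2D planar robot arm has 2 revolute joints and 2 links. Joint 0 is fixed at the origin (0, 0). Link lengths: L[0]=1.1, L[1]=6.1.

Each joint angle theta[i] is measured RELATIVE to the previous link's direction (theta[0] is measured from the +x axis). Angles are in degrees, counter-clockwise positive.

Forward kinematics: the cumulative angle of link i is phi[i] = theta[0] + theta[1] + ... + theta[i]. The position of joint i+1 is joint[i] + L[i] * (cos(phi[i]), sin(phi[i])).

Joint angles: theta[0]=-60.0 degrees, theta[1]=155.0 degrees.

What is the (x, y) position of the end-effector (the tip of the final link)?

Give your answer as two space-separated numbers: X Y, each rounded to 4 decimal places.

Answer: 0.0183 5.1242

Derivation:
joint[0] = (0.0000, 0.0000)  (base)
link 0: phi[0] = -60 = -60 deg
  cos(-60 deg) = 0.5000, sin(-60 deg) = -0.8660
  joint[1] = (0.0000, 0.0000) + 1.1 * (0.5000, -0.8660) = (0.0000 + 0.5500, 0.0000 + -0.9526) = (0.5500, -0.9526)
link 1: phi[1] = -60 + 155 = 95 deg
  cos(95 deg) = -0.0872, sin(95 deg) = 0.9962
  joint[2] = (0.5500, -0.9526) + 6.1 * (-0.0872, 0.9962) = (0.5500 + -0.5317, -0.9526 + 6.0768) = (0.0183, 5.1242)
End effector: (0.0183, 5.1242)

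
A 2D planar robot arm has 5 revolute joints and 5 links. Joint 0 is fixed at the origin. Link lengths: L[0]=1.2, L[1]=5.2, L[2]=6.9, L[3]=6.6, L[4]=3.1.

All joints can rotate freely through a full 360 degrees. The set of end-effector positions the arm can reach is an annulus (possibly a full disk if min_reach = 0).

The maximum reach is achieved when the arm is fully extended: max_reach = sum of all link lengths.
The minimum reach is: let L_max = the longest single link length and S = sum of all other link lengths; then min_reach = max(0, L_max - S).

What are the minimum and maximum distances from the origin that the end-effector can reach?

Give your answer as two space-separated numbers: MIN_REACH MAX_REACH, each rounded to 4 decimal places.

Link lengths: [1.2, 5.2, 6.9, 6.6, 3.1]
max_reach = 1.2 + 5.2 + 6.9 + 6.6 + 3.1 = 23
L_max = max([1.2, 5.2, 6.9, 6.6, 3.1]) = 6.9
S (sum of others) = 23 - 6.9 = 16.1
min_reach = max(0, 6.9 - 16.1) = max(0, -9.2) = 0

Answer: 0.0000 23.0000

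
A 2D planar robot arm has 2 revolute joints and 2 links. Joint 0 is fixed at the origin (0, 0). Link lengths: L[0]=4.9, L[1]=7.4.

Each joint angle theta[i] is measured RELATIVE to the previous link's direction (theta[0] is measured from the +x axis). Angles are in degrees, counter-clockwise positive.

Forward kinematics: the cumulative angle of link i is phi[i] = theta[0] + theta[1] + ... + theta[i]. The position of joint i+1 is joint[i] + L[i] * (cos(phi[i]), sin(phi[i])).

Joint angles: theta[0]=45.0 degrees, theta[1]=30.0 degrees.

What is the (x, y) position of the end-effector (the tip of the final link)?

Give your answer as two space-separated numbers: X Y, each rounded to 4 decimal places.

Answer: 5.3801 10.6127

Derivation:
joint[0] = (0.0000, 0.0000)  (base)
link 0: phi[0] = 45 = 45 deg
  cos(45 deg) = 0.7071, sin(45 deg) = 0.7071
  joint[1] = (0.0000, 0.0000) + 4.9 * (0.7071, 0.7071) = (0.0000 + 3.4648, 0.0000 + 3.4648) = (3.4648, 3.4648)
link 1: phi[1] = 45 + 30 = 75 deg
  cos(75 deg) = 0.2588, sin(75 deg) = 0.9659
  joint[2] = (3.4648, 3.4648) + 7.4 * (0.2588, 0.9659) = (3.4648 + 1.9153, 3.4648 + 7.1479) = (5.3801, 10.6127)
End effector: (5.3801, 10.6127)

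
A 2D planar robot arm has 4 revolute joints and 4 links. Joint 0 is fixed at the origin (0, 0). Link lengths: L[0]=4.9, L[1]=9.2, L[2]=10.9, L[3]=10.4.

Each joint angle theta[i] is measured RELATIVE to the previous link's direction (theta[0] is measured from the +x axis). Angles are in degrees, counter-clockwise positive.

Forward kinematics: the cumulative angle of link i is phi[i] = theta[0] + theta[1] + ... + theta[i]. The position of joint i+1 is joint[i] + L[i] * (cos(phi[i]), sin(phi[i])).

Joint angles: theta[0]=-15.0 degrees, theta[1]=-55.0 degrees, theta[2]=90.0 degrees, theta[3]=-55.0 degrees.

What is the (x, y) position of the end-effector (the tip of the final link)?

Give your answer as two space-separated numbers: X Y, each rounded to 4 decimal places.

Answer: 26.6415 -12.1506

Derivation:
joint[0] = (0.0000, 0.0000)  (base)
link 0: phi[0] = -15 = -15 deg
  cos(-15 deg) = 0.9659, sin(-15 deg) = -0.2588
  joint[1] = (0.0000, 0.0000) + 4.9 * (0.9659, -0.2588) = (0.0000 + 4.7330, 0.0000 + -1.2682) = (4.7330, -1.2682)
link 1: phi[1] = -15 + -55 = -70 deg
  cos(-70 deg) = 0.3420, sin(-70 deg) = -0.9397
  joint[2] = (4.7330, -1.2682) + 9.2 * (0.3420, -0.9397) = (4.7330 + 3.1466, -1.2682 + -8.6452) = (7.8796, -9.9134)
link 2: phi[2] = -15 + -55 + 90 = 20 deg
  cos(20 deg) = 0.9397, sin(20 deg) = 0.3420
  joint[3] = (7.8796, -9.9134) + 10.9 * (0.9397, 0.3420) = (7.8796 + 10.2426, -9.9134 + 3.7280) = (18.1223, -6.1854)
link 3: phi[3] = -15 + -55 + 90 + -55 = -35 deg
  cos(-35 deg) = 0.8192, sin(-35 deg) = -0.5736
  joint[4] = (18.1223, -6.1854) + 10.4 * (0.8192, -0.5736) = (18.1223 + 8.5192, -6.1854 + -5.9652) = (26.6415, -12.1506)
End effector: (26.6415, -12.1506)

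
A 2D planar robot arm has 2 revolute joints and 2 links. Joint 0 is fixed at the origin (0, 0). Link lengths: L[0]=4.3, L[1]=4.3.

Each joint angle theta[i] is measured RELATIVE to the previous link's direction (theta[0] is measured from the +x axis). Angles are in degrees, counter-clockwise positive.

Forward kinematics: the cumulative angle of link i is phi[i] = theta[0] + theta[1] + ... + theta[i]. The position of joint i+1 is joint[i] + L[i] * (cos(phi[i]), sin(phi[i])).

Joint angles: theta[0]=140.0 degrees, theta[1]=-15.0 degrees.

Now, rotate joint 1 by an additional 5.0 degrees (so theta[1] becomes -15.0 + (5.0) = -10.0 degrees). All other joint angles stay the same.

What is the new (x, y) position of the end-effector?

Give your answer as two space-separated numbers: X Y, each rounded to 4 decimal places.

joint[0] = (0.0000, 0.0000)  (base)
link 0: phi[0] = 140 = 140 deg
  cos(140 deg) = -0.7660, sin(140 deg) = 0.6428
  joint[1] = (0.0000, 0.0000) + 4.3 * (-0.7660, 0.6428) = (0.0000 + -3.2940, 0.0000 + 2.7640) = (-3.2940, 2.7640)
link 1: phi[1] = 140 + -10 = 130 deg
  cos(130 deg) = -0.6428, sin(130 deg) = 0.7660
  joint[2] = (-3.2940, 2.7640) + 4.3 * (-0.6428, 0.7660) = (-3.2940 + -2.7640, 2.7640 + 3.2940) = (-6.0580, 6.0580)
End effector: (-6.0580, 6.0580)

Answer: -6.0580 6.0580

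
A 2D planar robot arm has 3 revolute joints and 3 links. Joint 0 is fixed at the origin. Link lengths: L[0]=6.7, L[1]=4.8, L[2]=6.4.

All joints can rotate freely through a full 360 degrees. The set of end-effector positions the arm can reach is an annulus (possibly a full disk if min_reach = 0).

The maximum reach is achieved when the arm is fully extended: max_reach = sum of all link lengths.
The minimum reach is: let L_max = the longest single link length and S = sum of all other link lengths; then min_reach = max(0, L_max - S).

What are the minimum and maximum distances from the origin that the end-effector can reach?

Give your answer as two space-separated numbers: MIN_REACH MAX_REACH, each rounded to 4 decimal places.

Answer: 0.0000 17.9000

Derivation:
Link lengths: [6.7, 4.8, 6.4]
max_reach = 6.7 + 4.8 + 6.4 = 17.9
L_max = max([6.7, 4.8, 6.4]) = 6.7
S (sum of others) = 17.9 - 6.7 = 11.2
min_reach = max(0, 6.7 - 11.2) = max(0, -4.5) = 0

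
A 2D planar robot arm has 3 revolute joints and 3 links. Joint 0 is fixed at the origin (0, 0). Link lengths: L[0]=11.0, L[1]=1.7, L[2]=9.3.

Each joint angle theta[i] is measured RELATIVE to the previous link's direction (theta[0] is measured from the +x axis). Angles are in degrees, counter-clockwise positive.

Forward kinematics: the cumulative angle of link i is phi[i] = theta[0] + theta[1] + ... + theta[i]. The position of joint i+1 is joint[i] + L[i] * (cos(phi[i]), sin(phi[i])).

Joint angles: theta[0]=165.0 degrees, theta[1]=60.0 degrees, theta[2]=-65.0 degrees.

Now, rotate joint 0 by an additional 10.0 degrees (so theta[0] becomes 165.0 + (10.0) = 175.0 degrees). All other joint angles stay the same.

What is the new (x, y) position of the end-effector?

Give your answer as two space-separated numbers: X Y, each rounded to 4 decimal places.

joint[0] = (0.0000, 0.0000)  (base)
link 0: phi[0] = 175 = 175 deg
  cos(175 deg) = -0.9962, sin(175 deg) = 0.0872
  joint[1] = (0.0000, 0.0000) + 11 * (-0.9962, 0.0872) = (0.0000 + -10.9581, 0.0000 + 0.9587) = (-10.9581, 0.9587)
link 1: phi[1] = 175 + 60 = 235 deg
  cos(235 deg) = -0.5736, sin(235 deg) = -0.8192
  joint[2] = (-10.9581, 0.9587) + 1.7 * (-0.5736, -0.8192) = (-10.9581 + -0.9751, 0.9587 + -1.3926) = (-11.9332, -0.4338)
link 2: phi[2] = 175 + 60 + -65 = 170 deg
  cos(170 deg) = -0.9848, sin(170 deg) = 0.1736
  joint[3] = (-11.9332, -0.4338) + 9.3 * (-0.9848, 0.1736) = (-11.9332 + -9.1587, -0.4338 + 1.6149) = (-21.0919, 1.1811)
End effector: (-21.0919, 1.1811)

Answer: -21.0919 1.1811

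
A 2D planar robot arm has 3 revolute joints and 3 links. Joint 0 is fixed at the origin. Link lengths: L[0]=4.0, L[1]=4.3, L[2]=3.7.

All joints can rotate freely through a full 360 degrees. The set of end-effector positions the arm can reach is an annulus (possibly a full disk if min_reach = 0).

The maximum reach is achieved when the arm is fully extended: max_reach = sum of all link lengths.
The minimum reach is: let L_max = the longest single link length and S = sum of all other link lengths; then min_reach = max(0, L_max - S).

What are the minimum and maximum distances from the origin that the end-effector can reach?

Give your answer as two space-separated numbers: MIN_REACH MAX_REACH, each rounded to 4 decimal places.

Answer: 0.0000 12.0000

Derivation:
Link lengths: [4.0, 4.3, 3.7]
max_reach = 4 + 4.3 + 3.7 = 12
L_max = max([4.0, 4.3, 3.7]) = 4.3
S (sum of others) = 12 - 4.3 = 7.7
min_reach = max(0, 4.3 - 7.7) = max(0, -3.4) = 0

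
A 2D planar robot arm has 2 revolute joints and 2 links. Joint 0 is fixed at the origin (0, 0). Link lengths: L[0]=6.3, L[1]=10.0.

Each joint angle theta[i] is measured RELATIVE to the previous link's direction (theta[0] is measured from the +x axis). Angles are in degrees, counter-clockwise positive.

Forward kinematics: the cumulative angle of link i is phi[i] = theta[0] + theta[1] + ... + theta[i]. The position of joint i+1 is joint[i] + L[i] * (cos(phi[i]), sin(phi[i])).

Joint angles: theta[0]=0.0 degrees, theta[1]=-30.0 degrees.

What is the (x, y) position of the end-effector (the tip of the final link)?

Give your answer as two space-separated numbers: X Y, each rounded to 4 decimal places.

Answer: 14.9603 -5.0000

Derivation:
joint[0] = (0.0000, 0.0000)  (base)
link 0: phi[0] = 0 = 0 deg
  cos(0 deg) = 1.0000, sin(0 deg) = 0.0000
  joint[1] = (0.0000, 0.0000) + 6.3 * (1.0000, 0.0000) = (0.0000 + 6.3000, 0.0000 + 0.0000) = (6.3000, 0.0000)
link 1: phi[1] = 0 + -30 = -30 deg
  cos(-30 deg) = 0.8660, sin(-30 deg) = -0.5000
  joint[2] = (6.3000, 0.0000) + 10 * (0.8660, -0.5000) = (6.3000 + 8.6603, 0.0000 + -5.0000) = (14.9603, -5.0000)
End effector: (14.9603, -5.0000)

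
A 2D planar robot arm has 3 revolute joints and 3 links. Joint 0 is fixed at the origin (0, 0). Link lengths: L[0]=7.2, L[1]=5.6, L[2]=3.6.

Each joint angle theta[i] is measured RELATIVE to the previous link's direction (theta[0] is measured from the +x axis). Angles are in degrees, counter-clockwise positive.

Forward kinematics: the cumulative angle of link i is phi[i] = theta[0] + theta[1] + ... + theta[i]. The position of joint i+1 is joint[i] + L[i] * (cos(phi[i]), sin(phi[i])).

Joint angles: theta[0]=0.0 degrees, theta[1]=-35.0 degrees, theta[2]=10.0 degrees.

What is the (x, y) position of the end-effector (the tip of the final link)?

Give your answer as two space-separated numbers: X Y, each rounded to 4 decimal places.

Answer: 15.0500 -4.7335

Derivation:
joint[0] = (0.0000, 0.0000)  (base)
link 0: phi[0] = 0 = 0 deg
  cos(0 deg) = 1.0000, sin(0 deg) = 0.0000
  joint[1] = (0.0000, 0.0000) + 7.2 * (1.0000, 0.0000) = (0.0000 + 7.2000, 0.0000 + 0.0000) = (7.2000, 0.0000)
link 1: phi[1] = 0 + -35 = -35 deg
  cos(-35 deg) = 0.8192, sin(-35 deg) = -0.5736
  joint[2] = (7.2000, 0.0000) + 5.6 * (0.8192, -0.5736) = (7.2000 + 4.5873, 0.0000 + -3.2120) = (11.7873, -3.2120)
link 2: phi[2] = 0 + -35 + 10 = -25 deg
  cos(-25 deg) = 0.9063, sin(-25 deg) = -0.4226
  joint[3] = (11.7873, -3.2120) + 3.6 * (0.9063, -0.4226) = (11.7873 + 3.2627, -3.2120 + -1.5214) = (15.0500, -4.7335)
End effector: (15.0500, -4.7335)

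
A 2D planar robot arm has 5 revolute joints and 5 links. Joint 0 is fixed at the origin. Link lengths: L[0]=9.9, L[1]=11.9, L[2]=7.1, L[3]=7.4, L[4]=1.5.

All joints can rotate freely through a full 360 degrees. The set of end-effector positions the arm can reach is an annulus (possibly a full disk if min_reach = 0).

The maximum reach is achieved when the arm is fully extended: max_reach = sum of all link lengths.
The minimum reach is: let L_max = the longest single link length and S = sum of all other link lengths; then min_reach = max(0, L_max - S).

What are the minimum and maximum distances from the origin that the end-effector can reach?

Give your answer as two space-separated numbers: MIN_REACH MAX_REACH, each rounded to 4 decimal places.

Answer: 0.0000 37.8000

Derivation:
Link lengths: [9.9, 11.9, 7.1, 7.4, 1.5]
max_reach = 9.9 + 11.9 + 7.1 + 7.4 + 1.5 = 37.8
L_max = max([9.9, 11.9, 7.1, 7.4, 1.5]) = 11.9
S (sum of others) = 37.8 - 11.9 = 25.9
min_reach = max(0, 11.9 - 25.9) = max(0, -14) = 0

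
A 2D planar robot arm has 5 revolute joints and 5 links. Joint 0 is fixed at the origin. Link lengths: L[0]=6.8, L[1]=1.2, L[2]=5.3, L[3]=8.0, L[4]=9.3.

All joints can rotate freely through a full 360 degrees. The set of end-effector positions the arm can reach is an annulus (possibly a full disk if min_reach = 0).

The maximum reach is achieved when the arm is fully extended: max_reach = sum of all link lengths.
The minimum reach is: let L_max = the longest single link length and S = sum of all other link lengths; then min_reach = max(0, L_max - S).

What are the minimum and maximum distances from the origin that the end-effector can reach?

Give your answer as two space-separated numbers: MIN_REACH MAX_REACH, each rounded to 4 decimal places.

Answer: 0.0000 30.6000

Derivation:
Link lengths: [6.8, 1.2, 5.3, 8.0, 9.3]
max_reach = 6.8 + 1.2 + 5.3 + 8 + 9.3 = 30.6
L_max = max([6.8, 1.2, 5.3, 8.0, 9.3]) = 9.3
S (sum of others) = 30.6 - 9.3 = 21.3
min_reach = max(0, 9.3 - 21.3) = max(0, -12) = 0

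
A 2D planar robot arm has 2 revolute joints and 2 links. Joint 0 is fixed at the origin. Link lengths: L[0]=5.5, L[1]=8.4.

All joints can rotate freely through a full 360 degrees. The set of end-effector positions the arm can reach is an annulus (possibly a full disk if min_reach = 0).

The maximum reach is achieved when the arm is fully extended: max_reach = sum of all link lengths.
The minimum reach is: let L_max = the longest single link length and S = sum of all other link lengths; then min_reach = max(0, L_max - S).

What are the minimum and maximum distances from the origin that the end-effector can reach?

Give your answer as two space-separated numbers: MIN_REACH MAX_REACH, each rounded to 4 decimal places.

Link lengths: [5.5, 8.4]
max_reach = 5.5 + 8.4 = 13.9
L_max = max([5.5, 8.4]) = 8.4
S (sum of others) = 13.9 - 8.4 = 5.5
min_reach = max(0, 8.4 - 5.5) = max(0, 2.9) = 2.9

Answer: 2.9000 13.9000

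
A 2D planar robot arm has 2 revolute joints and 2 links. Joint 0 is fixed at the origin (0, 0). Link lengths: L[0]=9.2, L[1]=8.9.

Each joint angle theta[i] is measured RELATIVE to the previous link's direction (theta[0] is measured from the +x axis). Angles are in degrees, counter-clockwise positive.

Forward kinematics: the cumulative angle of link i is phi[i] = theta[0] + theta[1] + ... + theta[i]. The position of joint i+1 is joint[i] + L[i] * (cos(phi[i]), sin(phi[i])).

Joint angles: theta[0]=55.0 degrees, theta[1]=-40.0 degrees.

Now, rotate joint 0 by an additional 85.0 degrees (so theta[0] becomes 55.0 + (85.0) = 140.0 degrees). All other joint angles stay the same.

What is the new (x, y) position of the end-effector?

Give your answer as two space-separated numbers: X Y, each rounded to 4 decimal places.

Answer: -8.5931 14.6784

Derivation:
joint[0] = (0.0000, 0.0000)  (base)
link 0: phi[0] = 140 = 140 deg
  cos(140 deg) = -0.7660, sin(140 deg) = 0.6428
  joint[1] = (0.0000, 0.0000) + 9.2 * (-0.7660, 0.6428) = (0.0000 + -7.0476, 0.0000 + 5.9136) = (-7.0476, 5.9136)
link 1: phi[1] = 140 + -40 = 100 deg
  cos(100 deg) = -0.1736, sin(100 deg) = 0.9848
  joint[2] = (-7.0476, 5.9136) + 8.9 * (-0.1736, 0.9848) = (-7.0476 + -1.5455, 5.9136 + 8.7648) = (-8.5931, 14.6784)
End effector: (-8.5931, 14.6784)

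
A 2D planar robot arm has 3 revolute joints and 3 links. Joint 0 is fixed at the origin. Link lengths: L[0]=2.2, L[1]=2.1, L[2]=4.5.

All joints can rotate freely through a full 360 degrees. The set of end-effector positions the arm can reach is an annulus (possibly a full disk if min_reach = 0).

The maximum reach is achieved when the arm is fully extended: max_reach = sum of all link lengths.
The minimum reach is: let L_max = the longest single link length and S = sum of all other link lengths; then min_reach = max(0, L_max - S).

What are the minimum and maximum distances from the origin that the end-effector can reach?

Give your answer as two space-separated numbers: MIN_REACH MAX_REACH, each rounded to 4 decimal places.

Link lengths: [2.2, 2.1, 4.5]
max_reach = 2.2 + 2.1 + 4.5 = 8.8
L_max = max([2.2, 2.1, 4.5]) = 4.5
S (sum of others) = 8.8 - 4.5 = 4.3
min_reach = max(0, 4.5 - 4.3) = max(0, 0.2) = 0.2

Answer: 0.2000 8.8000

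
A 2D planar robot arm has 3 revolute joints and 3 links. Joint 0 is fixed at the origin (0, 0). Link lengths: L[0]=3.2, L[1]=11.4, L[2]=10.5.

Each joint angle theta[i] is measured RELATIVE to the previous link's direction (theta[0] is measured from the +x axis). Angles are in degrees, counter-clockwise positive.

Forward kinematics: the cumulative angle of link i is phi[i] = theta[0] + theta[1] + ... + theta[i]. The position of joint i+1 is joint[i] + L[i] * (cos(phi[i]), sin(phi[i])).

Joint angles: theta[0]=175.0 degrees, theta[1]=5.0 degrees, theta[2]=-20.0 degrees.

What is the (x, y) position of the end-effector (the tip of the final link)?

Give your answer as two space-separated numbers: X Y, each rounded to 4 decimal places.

joint[0] = (0.0000, 0.0000)  (base)
link 0: phi[0] = 175 = 175 deg
  cos(175 deg) = -0.9962, sin(175 deg) = 0.0872
  joint[1] = (0.0000, 0.0000) + 3.2 * (-0.9962, 0.0872) = (0.0000 + -3.1878, 0.0000 + 0.2789) = (-3.1878, 0.2789)
link 1: phi[1] = 175 + 5 = 180 deg
  cos(180 deg) = -1.0000, sin(180 deg) = 0.0000
  joint[2] = (-3.1878, 0.2789) + 11.4 * (-1.0000, 0.0000) = (-3.1878 + -11.4000, 0.2789 + 0.0000) = (-14.5878, 0.2789)
link 2: phi[2] = 175 + 5 + -20 = 160 deg
  cos(160 deg) = -0.9397, sin(160 deg) = 0.3420
  joint[3] = (-14.5878, 0.2789) + 10.5 * (-0.9397, 0.3420) = (-14.5878 + -9.8668, 0.2789 + 3.5912) = (-24.4546, 3.8701)
End effector: (-24.4546, 3.8701)

Answer: -24.4546 3.8701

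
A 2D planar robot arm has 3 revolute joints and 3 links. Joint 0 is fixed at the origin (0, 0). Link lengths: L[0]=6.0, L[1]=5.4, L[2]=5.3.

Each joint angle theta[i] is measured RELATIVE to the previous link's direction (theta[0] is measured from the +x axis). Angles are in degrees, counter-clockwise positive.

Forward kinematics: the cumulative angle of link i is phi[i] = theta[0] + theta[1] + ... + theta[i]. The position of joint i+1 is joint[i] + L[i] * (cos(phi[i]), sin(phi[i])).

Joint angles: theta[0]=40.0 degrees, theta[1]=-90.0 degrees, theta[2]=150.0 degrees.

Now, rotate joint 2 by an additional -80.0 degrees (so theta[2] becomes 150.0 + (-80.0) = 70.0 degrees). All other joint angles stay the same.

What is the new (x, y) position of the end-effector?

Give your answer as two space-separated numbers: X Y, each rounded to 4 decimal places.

Answer: 13.0477 1.5328

Derivation:
joint[0] = (0.0000, 0.0000)  (base)
link 0: phi[0] = 40 = 40 deg
  cos(40 deg) = 0.7660, sin(40 deg) = 0.6428
  joint[1] = (0.0000, 0.0000) + 6 * (0.7660, 0.6428) = (0.0000 + 4.5963, 0.0000 + 3.8567) = (4.5963, 3.8567)
link 1: phi[1] = 40 + -90 = -50 deg
  cos(-50 deg) = 0.6428, sin(-50 deg) = -0.7660
  joint[2] = (4.5963, 3.8567) + 5.4 * (0.6428, -0.7660) = (4.5963 + 3.4711, 3.8567 + -4.1366) = (8.0673, -0.2799)
link 2: phi[2] = 40 + -90 + 70 = 20 deg
  cos(20 deg) = 0.9397, sin(20 deg) = 0.3420
  joint[3] = (8.0673, -0.2799) + 5.3 * (0.9397, 0.3420) = (8.0673 + 4.9804, -0.2799 + 1.8127) = (13.0477, 1.5328)
End effector: (13.0477, 1.5328)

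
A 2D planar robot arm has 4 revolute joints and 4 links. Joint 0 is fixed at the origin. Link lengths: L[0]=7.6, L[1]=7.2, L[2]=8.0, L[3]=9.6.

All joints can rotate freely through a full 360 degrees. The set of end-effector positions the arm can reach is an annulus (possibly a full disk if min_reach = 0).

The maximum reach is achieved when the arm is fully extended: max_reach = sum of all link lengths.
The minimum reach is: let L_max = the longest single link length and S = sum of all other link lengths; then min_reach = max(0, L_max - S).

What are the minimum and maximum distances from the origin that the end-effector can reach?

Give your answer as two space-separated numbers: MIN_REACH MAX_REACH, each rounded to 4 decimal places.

Answer: 0.0000 32.4000

Derivation:
Link lengths: [7.6, 7.2, 8.0, 9.6]
max_reach = 7.6 + 7.2 + 8 + 9.6 = 32.4
L_max = max([7.6, 7.2, 8.0, 9.6]) = 9.6
S (sum of others) = 32.4 - 9.6 = 22.8
min_reach = max(0, 9.6 - 22.8) = max(0, -13.2) = 0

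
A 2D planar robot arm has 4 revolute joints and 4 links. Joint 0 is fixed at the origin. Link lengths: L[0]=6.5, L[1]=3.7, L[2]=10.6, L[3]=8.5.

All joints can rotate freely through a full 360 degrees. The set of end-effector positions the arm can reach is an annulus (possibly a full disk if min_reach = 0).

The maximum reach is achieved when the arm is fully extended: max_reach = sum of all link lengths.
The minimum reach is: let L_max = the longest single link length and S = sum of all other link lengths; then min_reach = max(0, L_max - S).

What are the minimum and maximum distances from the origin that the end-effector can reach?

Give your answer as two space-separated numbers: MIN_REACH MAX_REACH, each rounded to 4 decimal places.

Link lengths: [6.5, 3.7, 10.6, 8.5]
max_reach = 6.5 + 3.7 + 10.6 + 8.5 = 29.3
L_max = max([6.5, 3.7, 10.6, 8.5]) = 10.6
S (sum of others) = 29.3 - 10.6 = 18.7
min_reach = max(0, 10.6 - 18.7) = max(0, -8.1) = 0

Answer: 0.0000 29.3000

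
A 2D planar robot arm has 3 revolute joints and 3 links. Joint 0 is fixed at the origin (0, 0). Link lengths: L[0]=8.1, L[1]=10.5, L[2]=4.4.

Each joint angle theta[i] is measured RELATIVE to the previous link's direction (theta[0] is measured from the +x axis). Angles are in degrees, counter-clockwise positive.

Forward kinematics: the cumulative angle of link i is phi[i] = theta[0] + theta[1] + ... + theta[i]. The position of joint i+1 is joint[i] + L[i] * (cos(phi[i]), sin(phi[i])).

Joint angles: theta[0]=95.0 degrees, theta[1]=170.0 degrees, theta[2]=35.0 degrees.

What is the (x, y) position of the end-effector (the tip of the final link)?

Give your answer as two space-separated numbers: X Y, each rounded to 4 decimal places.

joint[0] = (0.0000, 0.0000)  (base)
link 0: phi[0] = 95 = 95 deg
  cos(95 deg) = -0.0872, sin(95 deg) = 0.9962
  joint[1] = (0.0000, 0.0000) + 8.1 * (-0.0872, 0.9962) = (0.0000 + -0.7060, 0.0000 + 8.0692) = (-0.7060, 8.0692)
link 1: phi[1] = 95 + 170 = 265 deg
  cos(265 deg) = -0.0872, sin(265 deg) = -0.9962
  joint[2] = (-0.7060, 8.0692) + 10.5 * (-0.0872, -0.9962) = (-0.7060 + -0.9151, 8.0692 + -10.4600) = (-1.6211, -2.3909)
link 2: phi[2] = 95 + 170 + 35 = 300 deg
  cos(300 deg) = 0.5000, sin(300 deg) = -0.8660
  joint[3] = (-1.6211, -2.3909) + 4.4 * (0.5000, -0.8660) = (-1.6211 + 2.2000, -2.3909 + -3.8105) = (0.5789, -6.2014)
End effector: (0.5789, -6.2014)

Answer: 0.5789 -6.2014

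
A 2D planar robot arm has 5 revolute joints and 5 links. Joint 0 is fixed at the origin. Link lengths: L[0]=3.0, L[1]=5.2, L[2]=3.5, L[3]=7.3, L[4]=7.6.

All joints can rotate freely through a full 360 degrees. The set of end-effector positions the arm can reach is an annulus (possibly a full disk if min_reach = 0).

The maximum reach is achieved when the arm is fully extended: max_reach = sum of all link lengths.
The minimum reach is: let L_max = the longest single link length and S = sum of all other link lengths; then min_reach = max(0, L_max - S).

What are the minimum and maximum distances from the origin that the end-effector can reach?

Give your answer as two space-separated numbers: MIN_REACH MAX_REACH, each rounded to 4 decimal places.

Answer: 0.0000 26.6000

Derivation:
Link lengths: [3.0, 5.2, 3.5, 7.3, 7.6]
max_reach = 3 + 5.2 + 3.5 + 7.3 + 7.6 = 26.6
L_max = max([3.0, 5.2, 3.5, 7.3, 7.6]) = 7.6
S (sum of others) = 26.6 - 7.6 = 19
min_reach = max(0, 7.6 - 19) = max(0, -11.4) = 0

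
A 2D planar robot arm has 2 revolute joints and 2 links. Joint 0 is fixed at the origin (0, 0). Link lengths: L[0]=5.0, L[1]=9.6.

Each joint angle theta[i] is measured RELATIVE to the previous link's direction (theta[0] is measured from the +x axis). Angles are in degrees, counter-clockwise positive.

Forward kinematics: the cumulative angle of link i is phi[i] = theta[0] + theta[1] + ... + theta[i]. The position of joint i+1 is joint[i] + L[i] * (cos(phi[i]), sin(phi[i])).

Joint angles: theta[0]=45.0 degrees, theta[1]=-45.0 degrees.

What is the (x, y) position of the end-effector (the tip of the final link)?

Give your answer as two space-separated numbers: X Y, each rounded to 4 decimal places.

joint[0] = (0.0000, 0.0000)  (base)
link 0: phi[0] = 45 = 45 deg
  cos(45 deg) = 0.7071, sin(45 deg) = 0.7071
  joint[1] = (0.0000, 0.0000) + 5 * (0.7071, 0.7071) = (0.0000 + 3.5355, 0.0000 + 3.5355) = (3.5355, 3.5355)
link 1: phi[1] = 45 + -45 = 0 deg
  cos(0 deg) = 1.0000, sin(0 deg) = 0.0000
  joint[2] = (3.5355, 3.5355) + 9.6 * (1.0000, 0.0000) = (3.5355 + 9.6000, 3.5355 + 0.0000) = (13.1355, 3.5355)
End effector: (13.1355, 3.5355)

Answer: 13.1355 3.5355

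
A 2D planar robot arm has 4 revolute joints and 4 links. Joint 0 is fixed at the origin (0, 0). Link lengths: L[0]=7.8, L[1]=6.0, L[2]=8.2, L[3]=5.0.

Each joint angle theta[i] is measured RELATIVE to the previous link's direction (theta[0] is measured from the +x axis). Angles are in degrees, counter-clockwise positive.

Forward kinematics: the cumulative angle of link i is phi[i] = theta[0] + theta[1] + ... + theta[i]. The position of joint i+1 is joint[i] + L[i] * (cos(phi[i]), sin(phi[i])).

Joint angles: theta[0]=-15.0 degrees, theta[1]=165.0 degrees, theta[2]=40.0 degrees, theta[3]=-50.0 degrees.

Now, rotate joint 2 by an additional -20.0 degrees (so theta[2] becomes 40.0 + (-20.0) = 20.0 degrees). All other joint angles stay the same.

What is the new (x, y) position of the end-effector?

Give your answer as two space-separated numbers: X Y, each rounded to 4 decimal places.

Answer: -8.2374 6.7353

Derivation:
joint[0] = (0.0000, 0.0000)  (base)
link 0: phi[0] = -15 = -15 deg
  cos(-15 deg) = 0.9659, sin(-15 deg) = -0.2588
  joint[1] = (0.0000, 0.0000) + 7.8 * (0.9659, -0.2588) = (0.0000 + 7.5342, 0.0000 + -2.0188) = (7.5342, -2.0188)
link 1: phi[1] = -15 + 165 = 150 deg
  cos(150 deg) = -0.8660, sin(150 deg) = 0.5000
  joint[2] = (7.5342, -2.0188) + 6 * (-0.8660, 0.5000) = (7.5342 + -5.1962, -2.0188 + 3.0000) = (2.3381, 0.9812)
link 2: phi[2] = -15 + 165 + 20 = 170 deg
  cos(170 deg) = -0.9848, sin(170 deg) = 0.1736
  joint[3] = (2.3381, 0.9812) + 8.2 * (-0.9848, 0.1736) = (2.3381 + -8.0754, 0.9812 + 1.4239) = (-5.7374, 2.4051)
link 3: phi[3] = -15 + 165 + 20 + -50 = 120 deg
  cos(120 deg) = -0.5000, sin(120 deg) = 0.8660
  joint[4] = (-5.7374, 2.4051) + 5 * (-0.5000, 0.8660) = (-5.7374 + -2.5000, 2.4051 + 4.3301) = (-8.2374, 6.7353)
End effector: (-8.2374, 6.7353)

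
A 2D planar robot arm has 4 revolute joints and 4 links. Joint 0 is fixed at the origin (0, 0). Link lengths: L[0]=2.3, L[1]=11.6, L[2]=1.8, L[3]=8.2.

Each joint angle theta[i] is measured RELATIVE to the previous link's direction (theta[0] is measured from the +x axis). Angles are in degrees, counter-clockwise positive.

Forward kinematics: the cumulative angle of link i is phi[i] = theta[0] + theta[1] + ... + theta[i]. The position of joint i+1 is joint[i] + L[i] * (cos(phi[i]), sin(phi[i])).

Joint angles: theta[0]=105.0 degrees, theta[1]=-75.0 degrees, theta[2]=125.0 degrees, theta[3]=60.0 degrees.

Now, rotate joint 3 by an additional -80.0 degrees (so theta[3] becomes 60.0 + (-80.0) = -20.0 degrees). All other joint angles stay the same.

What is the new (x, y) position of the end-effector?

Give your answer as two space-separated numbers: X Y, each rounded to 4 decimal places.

Answer: 2.0210 14.5806

Derivation:
joint[0] = (0.0000, 0.0000)  (base)
link 0: phi[0] = 105 = 105 deg
  cos(105 deg) = -0.2588, sin(105 deg) = 0.9659
  joint[1] = (0.0000, 0.0000) + 2.3 * (-0.2588, 0.9659) = (0.0000 + -0.5953, 0.0000 + 2.2216) = (-0.5953, 2.2216)
link 1: phi[1] = 105 + -75 = 30 deg
  cos(30 deg) = 0.8660, sin(30 deg) = 0.5000
  joint[2] = (-0.5953, 2.2216) + 11.6 * (0.8660, 0.5000) = (-0.5953 + 10.0459, 2.2216 + 5.8000) = (9.4506, 8.0216)
link 2: phi[2] = 105 + -75 + 125 = 155 deg
  cos(155 deg) = -0.9063, sin(155 deg) = 0.4226
  joint[3] = (9.4506, 8.0216) + 1.8 * (-0.9063, 0.4226) = (9.4506 + -1.6314, 8.0216 + 0.7607) = (7.8193, 8.7823)
link 3: phi[3] = 105 + -75 + 125 + -20 = 135 deg
  cos(135 deg) = -0.7071, sin(135 deg) = 0.7071
  joint[4] = (7.8193, 8.7823) + 8.2 * (-0.7071, 0.7071) = (7.8193 + -5.7983, 8.7823 + 5.7983) = (2.0210, 14.5806)
End effector: (2.0210, 14.5806)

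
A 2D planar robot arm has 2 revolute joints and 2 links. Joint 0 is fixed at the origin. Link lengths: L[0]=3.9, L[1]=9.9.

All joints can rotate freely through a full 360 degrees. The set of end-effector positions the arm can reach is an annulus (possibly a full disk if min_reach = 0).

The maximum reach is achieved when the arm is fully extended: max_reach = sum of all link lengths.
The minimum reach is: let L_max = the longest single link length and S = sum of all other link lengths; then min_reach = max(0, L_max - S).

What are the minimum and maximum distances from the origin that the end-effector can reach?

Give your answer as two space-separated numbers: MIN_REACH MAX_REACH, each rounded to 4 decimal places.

Answer: 6.0000 13.8000

Derivation:
Link lengths: [3.9, 9.9]
max_reach = 3.9 + 9.9 = 13.8
L_max = max([3.9, 9.9]) = 9.9
S (sum of others) = 13.8 - 9.9 = 3.9
min_reach = max(0, 9.9 - 3.9) = max(0, 6) = 6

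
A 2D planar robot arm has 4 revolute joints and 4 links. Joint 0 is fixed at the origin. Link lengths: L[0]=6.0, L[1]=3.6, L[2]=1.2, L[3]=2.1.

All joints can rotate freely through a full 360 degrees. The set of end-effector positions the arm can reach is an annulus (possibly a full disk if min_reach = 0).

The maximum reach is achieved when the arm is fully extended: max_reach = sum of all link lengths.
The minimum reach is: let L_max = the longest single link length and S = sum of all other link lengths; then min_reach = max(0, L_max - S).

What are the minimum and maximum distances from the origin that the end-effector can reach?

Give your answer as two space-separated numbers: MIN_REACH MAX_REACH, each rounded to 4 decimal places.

Answer: 0.0000 12.9000

Derivation:
Link lengths: [6.0, 3.6, 1.2, 2.1]
max_reach = 6 + 3.6 + 1.2 + 2.1 = 12.9
L_max = max([6.0, 3.6, 1.2, 2.1]) = 6
S (sum of others) = 12.9 - 6 = 6.9
min_reach = max(0, 6 - 6.9) = max(0, -0.9) = 0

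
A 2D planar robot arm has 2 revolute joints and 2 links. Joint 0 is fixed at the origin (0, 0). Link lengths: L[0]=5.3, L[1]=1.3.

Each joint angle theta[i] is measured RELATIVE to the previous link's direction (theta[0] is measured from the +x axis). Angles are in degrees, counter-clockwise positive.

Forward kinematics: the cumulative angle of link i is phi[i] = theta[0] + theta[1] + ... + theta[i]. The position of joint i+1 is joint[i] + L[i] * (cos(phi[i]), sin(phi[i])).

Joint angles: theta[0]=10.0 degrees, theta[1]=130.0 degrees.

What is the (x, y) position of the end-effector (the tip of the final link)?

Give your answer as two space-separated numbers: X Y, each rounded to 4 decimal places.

Answer: 4.2236 1.7560

Derivation:
joint[0] = (0.0000, 0.0000)  (base)
link 0: phi[0] = 10 = 10 deg
  cos(10 deg) = 0.9848, sin(10 deg) = 0.1736
  joint[1] = (0.0000, 0.0000) + 5.3 * (0.9848, 0.1736) = (0.0000 + 5.2195, 0.0000 + 0.9203) = (5.2195, 0.9203)
link 1: phi[1] = 10 + 130 = 140 deg
  cos(140 deg) = -0.7660, sin(140 deg) = 0.6428
  joint[2] = (5.2195, 0.9203) + 1.3 * (-0.7660, 0.6428) = (5.2195 + -0.9959, 0.9203 + 0.8356) = (4.2236, 1.7560)
End effector: (4.2236, 1.7560)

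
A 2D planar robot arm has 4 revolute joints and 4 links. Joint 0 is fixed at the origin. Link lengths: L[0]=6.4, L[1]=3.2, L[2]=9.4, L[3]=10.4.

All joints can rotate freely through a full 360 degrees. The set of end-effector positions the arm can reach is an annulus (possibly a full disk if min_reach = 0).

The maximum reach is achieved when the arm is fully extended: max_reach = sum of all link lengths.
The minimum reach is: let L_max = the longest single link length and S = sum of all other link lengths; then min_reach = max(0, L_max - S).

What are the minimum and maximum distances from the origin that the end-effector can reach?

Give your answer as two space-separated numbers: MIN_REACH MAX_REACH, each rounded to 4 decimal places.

Answer: 0.0000 29.4000

Derivation:
Link lengths: [6.4, 3.2, 9.4, 10.4]
max_reach = 6.4 + 3.2 + 9.4 + 10.4 = 29.4
L_max = max([6.4, 3.2, 9.4, 10.4]) = 10.4
S (sum of others) = 29.4 - 10.4 = 19
min_reach = max(0, 10.4 - 19) = max(0, -8.6) = 0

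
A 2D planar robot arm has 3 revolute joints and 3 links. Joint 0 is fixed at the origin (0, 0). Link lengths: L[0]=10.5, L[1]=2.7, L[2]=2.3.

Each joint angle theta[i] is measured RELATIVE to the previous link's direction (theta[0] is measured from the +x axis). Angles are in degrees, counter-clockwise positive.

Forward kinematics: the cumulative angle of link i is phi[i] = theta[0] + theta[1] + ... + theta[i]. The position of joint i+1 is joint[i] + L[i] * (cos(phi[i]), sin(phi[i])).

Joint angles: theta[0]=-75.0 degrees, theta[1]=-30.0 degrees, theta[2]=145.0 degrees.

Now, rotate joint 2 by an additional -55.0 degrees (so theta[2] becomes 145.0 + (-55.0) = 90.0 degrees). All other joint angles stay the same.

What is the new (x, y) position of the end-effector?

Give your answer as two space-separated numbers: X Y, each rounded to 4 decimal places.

Answer: 4.2404 -13.3455

Derivation:
joint[0] = (0.0000, 0.0000)  (base)
link 0: phi[0] = -75 = -75 deg
  cos(-75 deg) = 0.2588, sin(-75 deg) = -0.9659
  joint[1] = (0.0000, 0.0000) + 10.5 * (0.2588, -0.9659) = (0.0000 + 2.7176, 0.0000 + -10.1422) = (2.7176, -10.1422)
link 1: phi[1] = -75 + -30 = -105 deg
  cos(-105 deg) = -0.2588, sin(-105 deg) = -0.9659
  joint[2] = (2.7176, -10.1422) + 2.7 * (-0.2588, -0.9659) = (2.7176 + -0.6988, -10.1422 + -2.6080) = (2.0188, -12.7502)
link 2: phi[2] = -75 + -30 + 90 = -15 deg
  cos(-15 deg) = 0.9659, sin(-15 deg) = -0.2588
  joint[3] = (2.0188, -12.7502) + 2.3 * (0.9659, -0.2588) = (2.0188 + 2.2216, -12.7502 + -0.5953) = (4.2404, -13.3455)
End effector: (4.2404, -13.3455)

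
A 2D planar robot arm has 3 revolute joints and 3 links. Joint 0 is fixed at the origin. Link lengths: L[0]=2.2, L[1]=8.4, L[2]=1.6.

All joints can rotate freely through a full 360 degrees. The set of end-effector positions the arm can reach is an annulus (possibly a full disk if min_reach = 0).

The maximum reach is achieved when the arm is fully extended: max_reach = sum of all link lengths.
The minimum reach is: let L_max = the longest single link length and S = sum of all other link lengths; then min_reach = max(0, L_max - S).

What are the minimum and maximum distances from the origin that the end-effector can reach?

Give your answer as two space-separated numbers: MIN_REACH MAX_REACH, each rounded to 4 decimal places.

Answer: 4.6000 12.2000

Derivation:
Link lengths: [2.2, 8.4, 1.6]
max_reach = 2.2 + 8.4 + 1.6 = 12.2
L_max = max([2.2, 8.4, 1.6]) = 8.4
S (sum of others) = 12.2 - 8.4 = 3.8
min_reach = max(0, 8.4 - 3.8) = max(0, 4.6) = 4.6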